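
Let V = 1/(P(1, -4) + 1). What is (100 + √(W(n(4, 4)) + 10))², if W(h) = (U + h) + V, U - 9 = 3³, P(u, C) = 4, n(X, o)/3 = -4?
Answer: 50171/5 + 120*√95 ≈ 11204.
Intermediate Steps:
n(X, o) = -12 (n(X, o) = 3*(-4) = -12)
U = 36 (U = 9 + 3³ = 9 + 27 = 36)
V = ⅕ (V = 1/(4 + 1) = 1/5 = ⅕ ≈ 0.20000)
W(h) = 181/5 + h (W(h) = (36 + h) + ⅕ = 181/5 + h)
(100 + √(W(n(4, 4)) + 10))² = (100 + √((181/5 - 12) + 10))² = (100 + √(121/5 + 10))² = (100 + √(171/5))² = (100 + 3*√95/5)²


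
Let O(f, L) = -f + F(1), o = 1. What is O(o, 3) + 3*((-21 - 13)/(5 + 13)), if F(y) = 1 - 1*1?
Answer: -20/3 ≈ -6.6667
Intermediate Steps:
F(y) = 0 (F(y) = 1 - 1 = 0)
O(f, L) = -f (O(f, L) = -f + 0 = -f)
O(o, 3) + 3*((-21 - 13)/(5 + 13)) = -1*1 + 3*((-21 - 13)/(5 + 13)) = -1 + 3*(-34/18) = -1 + 3*(-34*1/18) = -1 + 3*(-17/9) = -1 - 17/3 = -20/3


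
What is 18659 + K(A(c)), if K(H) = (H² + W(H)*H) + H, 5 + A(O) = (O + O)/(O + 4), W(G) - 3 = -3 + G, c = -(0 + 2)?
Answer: 18750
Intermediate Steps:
c = -2 (c = -1*2 = -2)
W(G) = G (W(G) = 3 + (-3 + G) = G)
A(O) = -5 + 2*O/(4 + O) (A(O) = -5 + (O + O)/(O + 4) = -5 + (2*O)/(4 + O) = -5 + 2*O/(4 + O))
K(H) = H + 2*H² (K(H) = (H² + H*H) + H = (H² + H²) + H = 2*H² + H = H + 2*H²)
18659 + K(A(c)) = 18659 + ((-20 - 3*(-2))/(4 - 2))*(1 + 2*((-20 - 3*(-2))/(4 - 2))) = 18659 + ((-20 + 6)/2)*(1 + 2*((-20 + 6)/2)) = 18659 + ((½)*(-14))*(1 + 2*((½)*(-14))) = 18659 - 7*(1 + 2*(-7)) = 18659 - 7*(1 - 14) = 18659 - 7*(-13) = 18659 + 91 = 18750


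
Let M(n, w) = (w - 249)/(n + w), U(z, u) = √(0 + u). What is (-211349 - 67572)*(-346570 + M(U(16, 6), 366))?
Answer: 2158058667246073/22325 + 10877919*√6/44650 ≈ 9.6666e+10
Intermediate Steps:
U(z, u) = √u
M(n, w) = (-249 + w)/(n + w)
(-211349 - 67572)*(-346570 + M(U(16, 6), 366)) = (-211349 - 67572)*(-346570 + (-249 + 366)/(√6 + 366)) = -278921*(-346570 + 117/(366 + √6)) = 96665650970 - 32633757/(366 + √6)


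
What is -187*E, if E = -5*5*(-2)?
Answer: -9350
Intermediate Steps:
E = 50 (E = -25*(-2) = 50)
-187*E = -187*50 = -9350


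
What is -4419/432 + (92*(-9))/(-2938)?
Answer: -701407/70512 ≈ -9.9473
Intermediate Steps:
-4419/432 + (92*(-9))/(-2938) = -4419*1/432 - 828*(-1/2938) = -491/48 + 414/1469 = -701407/70512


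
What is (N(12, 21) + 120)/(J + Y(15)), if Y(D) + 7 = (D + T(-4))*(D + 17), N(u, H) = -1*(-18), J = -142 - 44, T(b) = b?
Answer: 46/53 ≈ 0.86792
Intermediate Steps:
J = -186
N(u, H) = 18
Y(D) = -7 + (-4 + D)*(17 + D) (Y(D) = -7 + (D - 4)*(D + 17) = -7 + (-4 + D)*(17 + D))
(N(12, 21) + 120)/(J + Y(15)) = (18 + 120)/(-186 + (-75 + 15² + 13*15)) = 138/(-186 + (-75 + 225 + 195)) = 138/(-186 + 345) = 138/159 = 138*(1/159) = 46/53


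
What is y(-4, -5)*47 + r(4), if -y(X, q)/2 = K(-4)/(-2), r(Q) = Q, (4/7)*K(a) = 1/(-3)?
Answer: -281/12 ≈ -23.417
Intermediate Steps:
K(a) = -7/12 (K(a) = (7/4)/(-3) = (7/4)*(-⅓) = -7/12)
y(X, q) = -7/12 (y(X, q) = -(-7)/(6*(-2)) = -(-7)*(-1)/(6*2) = -2*7/24 = -7/12)
y(-4, -5)*47 + r(4) = -7/12*47 + 4 = -329/12 + 4 = -281/12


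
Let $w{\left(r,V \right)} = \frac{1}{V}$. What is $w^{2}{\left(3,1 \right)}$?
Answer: $1$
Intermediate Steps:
$w^{2}{\left(3,1 \right)} = \left(1^{-1}\right)^{2} = 1^{2} = 1$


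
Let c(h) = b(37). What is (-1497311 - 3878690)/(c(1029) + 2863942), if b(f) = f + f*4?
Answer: -5376001/2864127 ≈ -1.8770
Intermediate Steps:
b(f) = 5*f (b(f) = f + 4*f = 5*f)
c(h) = 185 (c(h) = 5*37 = 185)
(-1497311 - 3878690)/(c(1029) + 2863942) = (-1497311 - 3878690)/(185 + 2863942) = -5376001/2864127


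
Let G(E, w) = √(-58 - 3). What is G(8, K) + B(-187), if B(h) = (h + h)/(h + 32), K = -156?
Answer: 374/155 + I*√61 ≈ 2.4129 + 7.8102*I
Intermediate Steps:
G(E, w) = I*√61 (G(E, w) = √(-61) = I*√61)
B(h) = 2*h/(32 + h) (B(h) = (2*h)/(32 + h) = 2*h/(32 + h))
G(8, K) + B(-187) = I*√61 + 2*(-187)/(32 - 187) = I*√61 + 2*(-187)/(-155) = I*√61 + 2*(-187)*(-1/155) = I*√61 + 374/155 = 374/155 + I*√61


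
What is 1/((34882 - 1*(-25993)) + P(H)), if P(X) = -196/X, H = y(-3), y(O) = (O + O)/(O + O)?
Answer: 1/60679 ≈ 1.6480e-5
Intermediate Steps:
y(O) = 1 (y(O) = (2*O)/((2*O)) = (2*O)*(1/(2*O)) = 1)
H = 1
1/((34882 - 1*(-25993)) + P(H)) = 1/((34882 - 1*(-25993)) - 196/1) = 1/((34882 + 25993) - 196*1) = 1/(60875 - 196) = 1/60679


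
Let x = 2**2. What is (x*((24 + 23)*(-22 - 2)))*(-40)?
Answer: 180480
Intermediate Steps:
x = 4
(x*((24 + 23)*(-22 - 2)))*(-40) = (4*((24 + 23)*(-22 - 2)))*(-40) = (4*(47*(-24)))*(-40) = (4*(-1128))*(-40) = -4512*(-40) = 180480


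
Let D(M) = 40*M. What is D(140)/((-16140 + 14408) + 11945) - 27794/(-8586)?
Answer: 23710123/6263487 ≈ 3.7854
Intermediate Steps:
D(140)/((-16140 + 14408) + 11945) - 27794/(-8586) = (40*140)/((-16140 + 14408) + 11945) - 27794/(-8586) = 5600/(-1732 + 11945) - 27794*(-1/8586) = 5600/10213 + 13897/4293 = 5600*(1/10213) + 13897/4293 = 800/1459 + 13897/4293 = 23710123/6263487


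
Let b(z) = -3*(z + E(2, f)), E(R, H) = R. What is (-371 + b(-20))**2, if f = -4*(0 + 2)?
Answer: 100489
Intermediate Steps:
f = -8 (f = -4*2 = -8)
b(z) = -6 - 3*z (b(z) = -3*(z + 2) = -3*(2 + z) = -6 - 3*z)
(-371 + b(-20))**2 = (-371 + (-6 - 3*(-20)))**2 = (-371 + (-6 + 60))**2 = (-371 + 54)**2 = (-317)**2 = 100489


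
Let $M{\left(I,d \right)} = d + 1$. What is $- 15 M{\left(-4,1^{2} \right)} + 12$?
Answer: $-18$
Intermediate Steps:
$M{\left(I,d \right)} = 1 + d$
$- 15 M{\left(-4,1^{2} \right)} + 12 = - 15 \left(1 + 1^{2}\right) + 12 = - 15 \left(1 + 1\right) + 12 = \left(-15\right) 2 + 12 = -30 + 12 = -18$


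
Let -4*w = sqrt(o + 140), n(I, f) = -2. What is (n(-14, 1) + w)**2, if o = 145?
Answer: 349/16 + sqrt(285) ≈ 38.694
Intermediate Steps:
w = -sqrt(285)/4 (w = -sqrt(145 + 140)/4 = -sqrt(285)/4 ≈ -4.2205)
(n(-14, 1) + w)**2 = (-2 - sqrt(285)/4)**2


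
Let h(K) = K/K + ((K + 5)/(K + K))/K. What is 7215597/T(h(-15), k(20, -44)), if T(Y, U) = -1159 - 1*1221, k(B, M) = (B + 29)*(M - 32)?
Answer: -7215597/2380 ≈ -3031.8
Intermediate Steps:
k(B, M) = (-32 + M)*(29 + B) (k(B, M) = (29 + B)*(-32 + M) = (-32 + M)*(29 + B))
h(K) = 1 + (5 + K)/(2*K**2) (h(K) = 1 + ((5 + K)/((2*K)))/K = 1 + ((5 + K)*(1/(2*K)))/K = 1 + ((5 + K)/(2*K))/K = 1 + (5 + K)/(2*K**2))
T(Y, U) = -2380 (T(Y, U) = -1159 - 1221 = -2380)
7215597/T(h(-15), k(20, -44)) = 7215597/(-2380) = 7215597*(-1/2380) = -7215597/2380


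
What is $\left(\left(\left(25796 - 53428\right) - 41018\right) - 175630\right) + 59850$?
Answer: $-184430$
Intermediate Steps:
$\left(\left(\left(25796 - 53428\right) - 41018\right) - 175630\right) + 59850 = \left(\left(-27632 - 41018\right) - 175630\right) + 59850 = \left(-68650 - 175630\right) + 59850 = -244280 + 59850 = -184430$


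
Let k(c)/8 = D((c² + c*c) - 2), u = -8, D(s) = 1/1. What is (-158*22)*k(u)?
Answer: -27808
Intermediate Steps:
D(s) = 1 (D(s) = 1*1 = 1)
k(c) = 8 (k(c) = 8*1 = 8)
(-158*22)*k(u) = -158*22*8 = -79*44*8 = -3476*8 = -27808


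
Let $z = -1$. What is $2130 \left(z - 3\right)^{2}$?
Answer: $34080$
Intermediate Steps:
$2130 \left(z - 3\right)^{2} = 2130 \left(-1 - 3\right)^{2} = 2130 \left(-4\right)^{2} = 2130 \cdot 16 = 34080$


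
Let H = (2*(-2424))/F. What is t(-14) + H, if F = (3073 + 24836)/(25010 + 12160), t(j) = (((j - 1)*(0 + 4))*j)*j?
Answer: -8070000/443 ≈ -18217.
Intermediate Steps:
t(j) = j²*(-4 + 4*j) (t(j) = (((-1 + j)*4)*j)*j = ((-4 + 4*j)*j)*j = (j*(-4 + 4*j))*j = j²*(-4 + 4*j))
F = 443/590 (F = 27909/37170 = 27909*(1/37170) = 443/590 ≈ 0.75085)
H = -2860320/443 (H = (2*(-2424))/(443/590) = -4848*590/443 = -2860320/443 ≈ -6456.7)
t(-14) + H = 4*(-14)²*(-1 - 14) - 2860320/443 = 4*196*(-15) - 2860320/443 = -11760 - 2860320/443 = -8070000/443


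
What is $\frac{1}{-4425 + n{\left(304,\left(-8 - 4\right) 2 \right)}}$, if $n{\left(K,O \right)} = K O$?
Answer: $- \frac{1}{11721} \approx -8.5317 \cdot 10^{-5}$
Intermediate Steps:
$\frac{1}{-4425 + n{\left(304,\left(-8 - 4\right) 2 \right)}} = \frac{1}{-4425 + 304 \left(-8 - 4\right) 2} = \frac{1}{-4425 + 304 \left(\left(-12\right) 2\right)} = \frac{1}{-4425 + 304 \left(-24\right)} = \frac{1}{-4425 - 7296} = \frac{1}{-11721} = - \frac{1}{11721}$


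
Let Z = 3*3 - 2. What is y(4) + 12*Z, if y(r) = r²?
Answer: 100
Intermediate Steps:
Z = 7 (Z = 9 - 2 = 7)
y(4) + 12*Z = 4² + 12*7 = 16 + 84 = 100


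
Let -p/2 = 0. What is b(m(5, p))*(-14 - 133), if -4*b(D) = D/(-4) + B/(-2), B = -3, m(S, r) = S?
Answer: 147/16 ≈ 9.1875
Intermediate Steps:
p = 0 (p = -2*0 = 0)
b(D) = -3/8 + D/16 (b(D) = -(D/(-4) - 3/(-2))/4 = -(D*(-¼) - 3*(-½))/4 = -(-D/4 + 3/2)/4 = -(3/2 - D/4)/4 = -3/8 + D/16)
b(m(5, p))*(-14 - 133) = (-3/8 + (1/16)*5)*(-14 - 133) = (-3/8 + 5/16)*(-147) = -1/16*(-147) = 147/16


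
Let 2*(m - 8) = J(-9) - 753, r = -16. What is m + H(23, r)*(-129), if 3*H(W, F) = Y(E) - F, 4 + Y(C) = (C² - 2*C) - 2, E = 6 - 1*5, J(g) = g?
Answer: -760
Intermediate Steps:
E = 1 (E = 6 - 5 = 1)
Y(C) = -6 + C² - 2*C (Y(C) = -4 + ((C² - 2*C) - 2) = -4 + (-2 + C² - 2*C) = -6 + C² - 2*C)
H(W, F) = -7/3 - F/3 (H(W, F) = ((-6 + 1² - 2*1) - F)/3 = ((-6 + 1 - 2) - F)/3 = (-7 - F)/3 = -7/3 - F/3)
m = -373 (m = 8 + (-9 - 753)/2 = 8 + (½)*(-762) = 8 - 381 = -373)
m + H(23, r)*(-129) = -373 + (-7/3 - ⅓*(-16))*(-129) = -373 + (-7/3 + 16/3)*(-129) = -373 + 3*(-129) = -373 - 387 = -760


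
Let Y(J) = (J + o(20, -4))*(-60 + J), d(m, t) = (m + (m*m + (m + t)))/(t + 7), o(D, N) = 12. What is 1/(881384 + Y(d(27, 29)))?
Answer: 81/71287297 ≈ 1.1362e-6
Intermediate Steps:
d(m, t) = (t + m² + 2*m)/(7 + t) (d(m, t) = (m + (m² + (m + t)))/(7 + t) = (m + (m + t + m²))/(7 + t) = (t + m² + 2*m)/(7 + t))
Y(J) = (-60 + J)*(12 + J) (Y(J) = (J + 12)*(-60 + J) = (12 + J)*(-60 + J) = (-60 + J)*(12 + J))
1/(881384 + Y(d(27, 29))) = 1/(881384 + (-720 + ((29 + 27² + 2*27)/(7 + 29))² - 48*(29 + 27² + 2*27)/(7 + 29))) = 1/(881384 + (-720 + ((29 + 729 + 54)/36)² - 48*(29 + 729 + 54)/36)) = 1/(881384 + (-720 + ((1/36)*812)² - 4*812/3)) = 1/(881384 + (-720 + (203/9)² - 48*203/9)) = 1/(881384 + (-720 + 41209/81 - 3248/3)) = 1/(881384 - 104807/81) = 1/(71287297/81) = 81/71287297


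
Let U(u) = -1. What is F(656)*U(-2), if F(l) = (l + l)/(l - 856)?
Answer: 164/25 ≈ 6.5600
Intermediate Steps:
F(l) = 2*l/(-856 + l) (F(l) = (2*l)/(-856 + l) = 2*l/(-856 + l))
F(656)*U(-2) = (2*656/(-856 + 656))*(-1) = (2*656/(-200))*(-1) = (2*656*(-1/200))*(-1) = -164/25*(-1) = 164/25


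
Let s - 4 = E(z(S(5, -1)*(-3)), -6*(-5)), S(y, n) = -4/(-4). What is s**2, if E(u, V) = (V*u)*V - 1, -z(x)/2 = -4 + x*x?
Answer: 80946009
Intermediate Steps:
S(y, n) = 1 (S(y, n) = -4*(-1/4) = 1)
z(x) = 8 - 2*x**2 (z(x) = -2*(-4 + x*x) = -2*(-4 + x**2) = 8 - 2*x**2)
E(u, V) = -1 + u*V**2 (E(u, V) = u*V**2 - 1 = -1 + u*V**2)
s = -8997 (s = 4 + (-1 + (8 - 2*(1*(-3))**2)*(-6*(-5))**2) = 4 + (-1 + (8 - 2*(-3)**2)*30**2) = 4 + (-1 + (8 - 2*9)*900) = 4 + (-1 + (8 - 18)*900) = 4 + (-1 - 10*900) = 4 + (-1 - 9000) = 4 - 9001 = -8997)
s**2 = (-8997)**2 = 80946009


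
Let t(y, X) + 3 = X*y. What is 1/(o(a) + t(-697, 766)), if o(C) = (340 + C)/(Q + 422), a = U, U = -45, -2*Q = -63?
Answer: -907/484251245 ≈ -1.8730e-6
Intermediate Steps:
Q = 63/2 (Q = -½*(-63) = 63/2 ≈ 31.500)
t(y, X) = -3 + X*y
a = -45
o(C) = 680/907 + 2*C/907 (o(C) = (340 + C)/(63/2 + 422) = (340 + C)/(907/2) = (340 + C)*(2/907) = 680/907 + 2*C/907)
1/(o(a) + t(-697, 766)) = 1/((680/907 + (2/907)*(-45)) + (-3 + 766*(-697))) = 1/((680/907 - 90/907) + (-3 - 533902)) = 1/(590/907 - 533905) = 1/(-484251245/907) = -907/484251245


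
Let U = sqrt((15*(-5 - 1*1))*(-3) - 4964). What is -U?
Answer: -I*sqrt(4694) ≈ -68.513*I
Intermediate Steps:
U = I*sqrt(4694) (U = sqrt((15*(-5 - 1))*(-3) - 4964) = sqrt((15*(-6))*(-3) - 4964) = sqrt(-90*(-3) - 4964) = sqrt(270 - 4964) = sqrt(-4694) = I*sqrt(4694) ≈ 68.513*I)
-U = -I*sqrt(4694)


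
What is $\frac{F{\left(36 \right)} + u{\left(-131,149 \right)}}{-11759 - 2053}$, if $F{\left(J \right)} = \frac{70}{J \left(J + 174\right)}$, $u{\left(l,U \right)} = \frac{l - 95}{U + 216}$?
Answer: $\frac{24043}{544469040} \approx 4.4159 \cdot 10^{-5}$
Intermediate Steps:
$u{\left(l,U \right)} = \frac{-95 + l}{216 + U}$
$F{\left(J \right)} = \frac{70}{J \left(174 + J\right)}$
$\frac{F{\left(36 \right)} + u{\left(-131,149 \right)}}{-11759 - 2053} = \frac{\frac{70}{36 \left(174 + 36\right)} + \frac{-95 - 131}{216 + 149}}{-11759 - 2053} = \frac{70 \cdot \frac{1}{36} \cdot \frac{1}{210} + \frac{1}{365} \left(-226\right)}{-13812} = \left(70 \cdot \frac{1}{36} \cdot \frac{1}{210} + \frac{1}{365} \left(-226\right)\right) \left(- \frac{1}{13812}\right) = \left(\frac{1}{108} - \frac{226}{365}\right) \left(- \frac{1}{13812}\right) = \left(- \frac{24043}{39420}\right) \left(- \frac{1}{13812}\right) = \frac{24043}{544469040}$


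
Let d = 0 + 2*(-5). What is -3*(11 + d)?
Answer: -3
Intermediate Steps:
d = -10 (d = 0 - 10 = -10)
-3*(11 + d) = -3*(11 - 10) = -3*1 = -3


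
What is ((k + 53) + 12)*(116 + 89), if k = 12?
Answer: 15785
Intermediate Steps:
((k + 53) + 12)*(116 + 89) = ((12 + 53) + 12)*(116 + 89) = (65 + 12)*205 = 77*205 = 15785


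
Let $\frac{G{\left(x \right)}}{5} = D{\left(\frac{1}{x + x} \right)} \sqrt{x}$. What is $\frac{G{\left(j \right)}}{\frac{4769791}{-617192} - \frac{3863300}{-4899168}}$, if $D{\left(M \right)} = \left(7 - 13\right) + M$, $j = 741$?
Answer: $\frac{175025777285235 \sqrt{741}}{40491809111962} \approx 117.66$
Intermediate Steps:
$D{\left(M \right)} = -6 + M$
$G{\left(x \right)} = 5 \sqrt{x} \left(-6 + \frac{1}{2 x}\right)$ ($G{\left(x \right)} = 5 \left(-6 + \frac{1}{x + x}\right) \sqrt{x} = 5 \left(-6 + \frac{1}{2 x}\right) \sqrt{x} = 5 \sqrt{x} \left(-6 + \frac{1}{2 x}\right)$)
$\frac{G{\left(j \right)}}{\frac{4769791}{-617192} - \frac{3863300}{-4899168}} = \frac{\frac{5}{2} \frac{1}{\sqrt{741}} \left(1 - 8892\right)}{\frac{4769791}{-617192} - \frac{3863300}{-4899168}} = \frac{\frac{5}{2} \frac{\sqrt{741}}{741} \left(1 - 8892\right)}{4769791 \left(- \frac{1}{617192}\right) - - \frac{965825}{1224792}} = \frac{\frac{5}{2} \frac{\sqrt{741}}{741} \left(-8891\right)}{- \frac{4769791}{617192} + \frac{965825}{1224792}} = \frac{\left(- \frac{44455}{1482}\right) \sqrt{741}}{- \frac{81967224923}{11811434751}} = - \frac{44455 \sqrt{741}}{1482} \left(- \frac{11811434751}{81967224923}\right) = \frac{175025777285235 \sqrt{741}}{40491809111962}$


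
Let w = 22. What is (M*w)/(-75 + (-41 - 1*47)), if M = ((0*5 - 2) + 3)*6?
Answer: -132/163 ≈ -0.80982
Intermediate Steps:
M = 6 (M = ((0 - 2) + 3)*6 = (-2 + 3)*6 = 1*6 = 6)
(M*w)/(-75 + (-41 - 1*47)) = (6*22)/(-75 + (-41 - 1*47)) = 132/(-75 + (-41 - 47)) = 132/(-75 - 88) = 132/(-163) = 132*(-1/163) = -132/163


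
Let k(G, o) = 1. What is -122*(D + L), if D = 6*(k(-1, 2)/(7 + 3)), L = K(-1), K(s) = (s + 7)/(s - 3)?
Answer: 549/5 ≈ 109.80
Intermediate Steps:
K(s) = (7 + s)/(-3 + s)
L = -3/2 (L = (7 - 1)/(-3 - 1) = 6/(-4) = -¼*6 = -3/2 ≈ -1.5000)
D = ⅗ (D = 6*(1/(7 + 3)) = 6*(1/10) = 6*((⅒)*1) = 6*(⅒) = ⅗ ≈ 0.60000)
-122*(D + L) = -122*(⅗ - 3/2) = -122*(-9/10) = 549/5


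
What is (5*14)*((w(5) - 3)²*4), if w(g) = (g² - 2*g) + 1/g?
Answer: 208376/5 ≈ 41675.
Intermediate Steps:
w(g) = 1/g + g² - 2*g
(5*14)*((w(5) - 3)²*4) = (5*14)*(((1 + 5²*(-2 + 5))/5 - 3)²*4) = 70*(((1 + 25*3)/5 - 3)²*4) = 70*(((1 + 75)/5 - 3)²*4) = 70*(((⅕)*76 - 3)²*4) = 70*((76/5 - 3)²*4) = 70*((61/5)²*4) = 70*((3721/25)*4) = 70*(14884/25) = 208376/5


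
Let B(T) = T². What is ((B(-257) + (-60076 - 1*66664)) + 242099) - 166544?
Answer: 14864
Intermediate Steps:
((B(-257) + (-60076 - 1*66664)) + 242099) - 166544 = (((-257)² + (-60076 - 1*66664)) + 242099) - 166544 = ((66049 + (-60076 - 66664)) + 242099) - 166544 = ((66049 - 126740) + 242099) - 166544 = (-60691 + 242099) - 166544 = 181408 - 166544 = 14864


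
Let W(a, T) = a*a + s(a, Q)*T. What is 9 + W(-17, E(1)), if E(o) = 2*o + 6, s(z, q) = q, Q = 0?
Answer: 298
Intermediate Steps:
E(o) = 6 + 2*o
W(a, T) = a² (W(a, T) = a*a + 0*T = a² + 0 = a²)
9 + W(-17, E(1)) = 9 + (-17)² = 9 + 289 = 298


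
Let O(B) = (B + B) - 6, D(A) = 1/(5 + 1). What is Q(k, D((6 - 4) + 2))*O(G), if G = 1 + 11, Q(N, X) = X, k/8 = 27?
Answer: 3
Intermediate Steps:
D(A) = ⅙ (D(A) = 1/6 = ⅙)
k = 216 (k = 8*27 = 216)
G = 12
O(B) = -6 + 2*B (O(B) = 2*B - 6 = -6 + 2*B)
Q(k, D((6 - 4) + 2))*O(G) = (-6 + 2*12)/6 = (-6 + 24)/6 = (⅙)*18 = 3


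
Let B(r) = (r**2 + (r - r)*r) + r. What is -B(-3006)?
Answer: -9033030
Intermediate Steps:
B(r) = r + r**2 (B(r) = (r**2 + 0*r) + r = (r**2 + 0) + r = r**2 + r = r + r**2)
-B(-3006) = -(-3006)*(1 - 3006) = -(-3006)*(-3005) = -1*9033030 = -9033030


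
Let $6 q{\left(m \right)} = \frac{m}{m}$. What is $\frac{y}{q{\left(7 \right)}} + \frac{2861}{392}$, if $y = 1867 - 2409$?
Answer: $- \frac{1271923}{392} \approx -3244.7$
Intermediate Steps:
$q{\left(m \right)} = \frac{1}{6}$ ($q{\left(m \right)} = \frac{m \frac{1}{m}}{6} = \frac{1}{6} \cdot 1 = \frac{1}{6}$)
$y = -542$
$\frac{y}{q{\left(7 \right)}} + \frac{2861}{392} = - 542 \frac{1}{\frac{1}{6}} + \frac{2861}{392} = \left(-542\right) 6 + 2861 \cdot \frac{1}{392} = -3252 + \frac{2861}{392} = - \frac{1271923}{392}$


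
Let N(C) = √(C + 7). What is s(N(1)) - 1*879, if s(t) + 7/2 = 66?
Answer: -1633/2 ≈ -816.50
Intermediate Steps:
N(C) = √(7 + C)
s(t) = 125/2 (s(t) = -7/2 + 66 = 125/2)
s(N(1)) - 1*879 = 125/2 - 1*879 = 125/2 - 879 = -1633/2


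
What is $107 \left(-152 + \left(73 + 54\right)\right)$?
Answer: $-2675$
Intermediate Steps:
$107 \left(-152 + \left(73 + 54\right)\right) = 107 \left(-152 + 127\right) = 107 \left(-25\right) = -2675$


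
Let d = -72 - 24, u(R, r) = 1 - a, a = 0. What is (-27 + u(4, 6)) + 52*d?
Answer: -5018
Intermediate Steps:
u(R, r) = 1 (u(R, r) = 1 - 1*0 = 1 + 0 = 1)
d = -96
(-27 + u(4, 6)) + 52*d = (-27 + 1) + 52*(-96) = -26 - 4992 = -5018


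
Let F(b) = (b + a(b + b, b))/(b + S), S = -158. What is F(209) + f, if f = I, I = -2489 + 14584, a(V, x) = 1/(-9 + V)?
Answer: 84125029/6953 ≈ 12099.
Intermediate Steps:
I = 12095
f = 12095
F(b) = (b + 1/(-9 + 2*b))/(-158 + b) (F(b) = (b + 1/(-9 + (b + b)))/(b - 158) = (b + 1/(-9 + 2*b))/(-158 + b))
F(209) + f = (1 + 209*(-9 + 2*209))/((-158 + 209)*(-9 + 2*209)) + 12095 = (1 + 209*(-9 + 418))/(51*(-9 + 418)) + 12095 = (1/51)*(1 + 209*409)/409 + 12095 = (1/51)*(1/409)*(1 + 85481) + 12095 = (1/51)*(1/409)*85482 + 12095 = 28494/6953 + 12095 = 84125029/6953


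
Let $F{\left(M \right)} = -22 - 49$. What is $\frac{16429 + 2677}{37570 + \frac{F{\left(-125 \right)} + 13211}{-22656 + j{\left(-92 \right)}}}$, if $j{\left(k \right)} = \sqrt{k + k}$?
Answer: $\frac{4605543671509942}{9056192014122875} + \frac{6276321 i \sqrt{46}}{9056192014122875} \approx 0.50855 + 4.7004 \cdot 10^{-9} i$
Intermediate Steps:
$j{\left(k \right)} = \sqrt{2} \sqrt{k}$ ($j{\left(k \right)} = \sqrt{2 k} = \sqrt{2} \sqrt{k}$)
$F{\left(M \right)} = -71$ ($F{\left(M \right)} = -22 - 49 = -71$)
$\frac{16429 + 2677}{37570 + \frac{F{\left(-125 \right)} + 13211}{-22656 + j{\left(-92 \right)}}} = \frac{16429 + 2677}{37570 + \frac{-71 + 13211}{-22656 + \sqrt{2} \sqrt{-92}}} = \frac{19106}{37570 + \frac{13140}{-22656 + \sqrt{2} \cdot 2 i \sqrt{23}}} = \frac{19106}{37570 + \frac{13140}{-22656 + 2 i \sqrt{46}}}$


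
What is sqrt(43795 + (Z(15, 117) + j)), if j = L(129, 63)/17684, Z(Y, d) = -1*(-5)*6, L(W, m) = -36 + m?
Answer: sqrt(3426280866667)/8842 ≈ 209.34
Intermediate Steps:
Z(Y, d) = 30 (Z(Y, d) = 5*6 = 30)
j = 27/17684 (j = (-36 + 63)/17684 = 27*(1/17684) = 27/17684 ≈ 0.0015268)
sqrt(43795 + (Z(15, 117) + j)) = sqrt(43795 + (30 + 27/17684)) = sqrt(43795 + 530547/17684) = sqrt(775001327/17684) = sqrt(3426280866667)/8842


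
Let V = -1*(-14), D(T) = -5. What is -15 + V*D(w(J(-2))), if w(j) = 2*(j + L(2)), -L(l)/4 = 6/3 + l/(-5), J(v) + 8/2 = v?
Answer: -85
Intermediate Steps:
J(v) = -4 + v
L(l) = -8 + 4*l/5 (L(l) = -4*(6/3 + l/(-5)) = -4*(6*(⅓) + l*(-⅕)) = -4*(2 - l/5) = -8 + 4*l/5)
w(j) = -64/5 + 2*j (w(j) = 2*(j + (-8 + (⅘)*2)) = 2*(j + (-8 + 8/5)) = 2*(j - 32/5) = 2*(-32/5 + j) = -64/5 + 2*j)
V = 14
-15 + V*D(w(J(-2))) = -15 + 14*(-5) = -15 - 70 = -85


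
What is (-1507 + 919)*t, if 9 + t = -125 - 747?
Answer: 518028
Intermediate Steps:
t = -881 (t = -9 + (-125 - 747) = -9 - 872 = -881)
(-1507 + 919)*t = (-1507 + 919)*(-881) = -588*(-881) = 518028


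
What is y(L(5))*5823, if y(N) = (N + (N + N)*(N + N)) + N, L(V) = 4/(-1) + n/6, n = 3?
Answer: 244566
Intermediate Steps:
L(V) = -7/2 (L(V) = 4/(-1) + 3/6 = 4*(-1) + 3*(⅙) = -4 + ½ = -7/2)
y(N) = 2*N + 4*N² (y(N) = (N + (2*N)*(2*N)) + N = (N + 4*N²) + N = 2*N + 4*N²)
y(L(5))*5823 = (2*(-7/2)*(1 + 2*(-7/2)))*5823 = (2*(-7/2)*(1 - 7))*5823 = (2*(-7/2)*(-6))*5823 = 42*5823 = 244566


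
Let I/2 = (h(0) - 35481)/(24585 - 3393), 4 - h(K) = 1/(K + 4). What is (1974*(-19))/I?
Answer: 529884768/47303 ≈ 11202.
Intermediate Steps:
h(K) = 4 - 1/(4 + K) (h(K) = 4 - 1/(K + 4) = 4 - 1/(4 + K))
I = -47303/14128 (I = 2*(((15 + 4*0)/(4 + 0) - 35481)/(24585 - 3393)) = 2*(((15 + 0)/4 - 35481)/21192) = 2*(((¼)*15 - 35481)*(1/21192)) = 2*((15/4 - 35481)*(1/21192)) = 2*(-141909/4*1/21192) = 2*(-47303/28256) = -47303/14128 ≈ -3.3482)
(1974*(-19))/I = (1974*(-19))/(-47303/14128) = -37506*(-14128/47303) = 529884768/47303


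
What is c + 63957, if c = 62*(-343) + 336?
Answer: 43027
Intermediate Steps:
c = -20930 (c = -21266 + 336 = -20930)
c + 63957 = -20930 + 63957 = 43027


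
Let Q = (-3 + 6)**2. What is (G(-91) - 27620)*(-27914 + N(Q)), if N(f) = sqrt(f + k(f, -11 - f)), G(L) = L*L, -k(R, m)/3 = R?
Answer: 539828846 - 58017*I*sqrt(2) ≈ 5.3983e+8 - 82048.0*I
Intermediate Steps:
k(R, m) = -3*R
G(L) = L**2
Q = 9 (Q = 3**2 = 9)
N(f) = sqrt(2)*sqrt(-f) (N(f) = sqrt(f - 3*f) = sqrt(-2*f) = sqrt(2)*sqrt(-f))
(G(-91) - 27620)*(-27914 + N(Q)) = ((-91)**2 - 27620)*(-27914 + sqrt(2)*sqrt(-1*9)) = (8281 - 27620)*(-27914 + sqrt(2)*sqrt(-9)) = -19339*(-27914 + sqrt(2)*(3*I)) = -19339*(-27914 + 3*I*sqrt(2)) = 539828846 - 58017*I*sqrt(2)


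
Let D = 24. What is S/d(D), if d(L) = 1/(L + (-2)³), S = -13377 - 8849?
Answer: -355616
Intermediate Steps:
S = -22226
d(L) = 1/(-8 + L) (d(L) = 1/(L - 8) = 1/(-8 + L))
S/d(D) = -22226/(1/(-8 + 24)) = -22226/(1/16) = -22226/1/16 = -22226*16 = -355616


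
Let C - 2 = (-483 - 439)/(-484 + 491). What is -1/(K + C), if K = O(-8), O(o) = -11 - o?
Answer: 7/929 ≈ 0.0075350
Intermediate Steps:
C = -908/7 (C = 2 + (-483 - 439)/(-484 + 491) = 2 - 922/7 = -908/7 ≈ -129.71)
K = -3 (K = -11 - 1*(-8) = -11 + 8 = -3)
-1/(K + C) = -1/(-3 - 908/7) = -1/(-929/7) = -1*(-7/929) = 7/929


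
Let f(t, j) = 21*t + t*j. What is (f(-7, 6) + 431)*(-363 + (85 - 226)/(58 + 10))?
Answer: -3003825/34 ≈ -88348.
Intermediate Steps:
f(t, j) = 21*t + j*t
(f(-7, 6) + 431)*(-363 + (85 - 226)/(58 + 10)) = (-7*(21 + 6) + 431)*(-363 + (85 - 226)/(58 + 10)) = (-7*27 + 431)*(-363 - 141/68) = (-189 + 431)*(-363 - 141*1/68) = 242*(-363 - 141/68) = 242*(-24825/68) = -3003825/34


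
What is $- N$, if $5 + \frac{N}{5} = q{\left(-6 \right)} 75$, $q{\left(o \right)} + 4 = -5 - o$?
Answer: $1150$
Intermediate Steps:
$q{\left(o \right)} = -9 - o$ ($q{\left(o \right)} = -4 - \left(5 + o\right) = -9 - o$)
$N = -1150$ ($N = -25 + 5 \left(-9 - -6\right) 75 = -25 + 5 \left(-9 + 6\right) 75 = -25 + 5 \left(\left(-3\right) 75\right) = -25 + 5 \left(-225\right) = -25 - 1125 = -1150$)
$- N = \left(-1\right) \left(-1150\right) = 1150$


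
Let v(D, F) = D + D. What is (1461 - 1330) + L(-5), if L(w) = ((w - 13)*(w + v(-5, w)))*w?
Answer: -1219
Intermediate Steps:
v(D, F) = 2*D
L(w) = w*(-13 + w)*(-10 + w) (L(w) = ((w - 13)*(w + 2*(-5)))*w = ((-13 + w)*(w - 10))*w = ((-13 + w)*(-10 + w))*w = w*(-13 + w)*(-10 + w))
(1461 - 1330) + L(-5) = (1461 - 1330) - 5*(130 + (-5)² - 23*(-5)) = 131 - 5*(130 + 25 + 115) = 131 - 5*270 = 131 - 1350 = -1219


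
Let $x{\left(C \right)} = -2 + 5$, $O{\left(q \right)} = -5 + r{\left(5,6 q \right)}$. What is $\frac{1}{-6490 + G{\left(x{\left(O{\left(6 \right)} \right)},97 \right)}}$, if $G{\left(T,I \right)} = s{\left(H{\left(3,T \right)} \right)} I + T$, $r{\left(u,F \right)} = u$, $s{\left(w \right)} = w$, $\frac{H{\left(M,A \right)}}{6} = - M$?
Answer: $- \frac{1}{8233} \approx -0.00012146$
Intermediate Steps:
$H{\left(M,A \right)} = - 6 M$ ($H{\left(M,A \right)} = 6 \left(- M\right) = - 6 M$)
$O{\left(q \right)} = 0$ ($O{\left(q \right)} = -5 + 5 = 0$)
$x{\left(C \right)} = 3$
$G{\left(T,I \right)} = T - 18 I$ ($G{\left(T,I \right)} = \left(-6\right) 3 I + T = - 18 I + T = T - 18 I$)
$\frac{1}{-6490 + G{\left(x{\left(O{\left(6 \right)} \right)},97 \right)}} = \frac{1}{-6490 + \left(3 - 1746\right)} = \frac{1}{-6490 - 1743} = \frac{1}{-8233} = - \frac{1}{8233}$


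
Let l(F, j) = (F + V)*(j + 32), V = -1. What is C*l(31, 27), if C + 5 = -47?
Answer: -92040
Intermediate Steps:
C = -52 (C = -5 - 47 = -52)
l(F, j) = (-1 + F)*(32 + j) (l(F, j) = (F - 1)*(j + 32) = (-1 + F)*(32 + j))
C*l(31, 27) = -52*(-32 - 1*27 + 32*31 + 31*27) = -52*(-32 - 27 + 992 + 837) = -52*1770 = -92040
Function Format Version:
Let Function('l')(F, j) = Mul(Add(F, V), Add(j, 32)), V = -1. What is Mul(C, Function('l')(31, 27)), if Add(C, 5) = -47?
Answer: -92040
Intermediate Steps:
C = -52 (C = Add(-5, -47) = -52)
Function('l')(F, j) = Mul(Add(-1, F), Add(32, j)) (Function('l')(F, j) = Mul(Add(F, -1), Add(j, 32)) = Mul(Add(-1, F), Add(32, j)))
Mul(C, Function('l')(31, 27)) = Mul(-52, Add(-32, Mul(-1, 27), Mul(32, 31), Mul(31, 27))) = Mul(-52, Add(-32, -27, 992, 837)) = Mul(-52, 1770) = -92040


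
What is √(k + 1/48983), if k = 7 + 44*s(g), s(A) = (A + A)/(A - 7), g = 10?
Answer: √6485401024014/146949 ≈ 17.330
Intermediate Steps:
s(A) = 2*A/(-7 + A) (s(A) = (2*A)/(-7 + A) = 2*A/(-7 + A))
k = 901/3 (k = 7 + 44*(2*10/(-7 + 10)) = 7 + 44*(2*10/3) = 7 + 44*(2*10*(⅓)) = 7 + 44*(20/3) = 7 + 880/3 = 901/3 ≈ 300.33)
√(k + 1/48983) = √(901/3 + 1/48983) = √(44133686/146949) = √6485401024014/146949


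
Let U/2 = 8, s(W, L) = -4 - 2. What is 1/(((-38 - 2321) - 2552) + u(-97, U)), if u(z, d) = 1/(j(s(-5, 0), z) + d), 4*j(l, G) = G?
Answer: -33/162067 ≈ -0.00020362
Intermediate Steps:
s(W, L) = -6
j(l, G) = G/4
U = 16 (U = 2*8 = 16)
u(z, d) = 1/(d + z/4) (u(z, d) = 1/(z/4 + d) = 1/(d + z/4))
1/(((-38 - 2321) - 2552) + u(-97, U)) = 1/(((-38 - 2321) - 2552) + 4/(-97 + 4*16)) = 1/((-2359 - 2552) + 4/(-97 + 64)) = 1/(-4911 + 4/(-33)) = 1/(-4911 + 4*(-1/33)) = 1/(-4911 - 4/33) = 1/(-162067/33) = -33/162067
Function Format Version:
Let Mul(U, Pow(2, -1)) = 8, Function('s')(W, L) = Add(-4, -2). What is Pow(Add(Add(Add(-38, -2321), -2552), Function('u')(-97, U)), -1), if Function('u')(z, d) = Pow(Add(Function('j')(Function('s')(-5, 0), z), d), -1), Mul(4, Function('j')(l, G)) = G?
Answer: Rational(-33, 162067) ≈ -0.00020362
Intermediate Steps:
Function('s')(W, L) = -6
Function('j')(l, G) = Mul(Rational(1, 4), G)
U = 16 (U = Mul(2, 8) = 16)
Function('u')(z, d) = Pow(Add(d, Mul(Rational(1, 4), z)), -1) (Function('u')(z, d) = Pow(Add(Mul(Rational(1, 4), z), d), -1) = Pow(Add(d, Mul(Rational(1, 4), z)), -1))
Pow(Add(Add(Add(-38, -2321), -2552), Function('u')(-97, U)), -1) = Pow(Add(Add(Add(-38, -2321), -2552), Mul(4, Pow(Add(-97, Mul(4, 16)), -1))), -1) = Pow(Add(Add(-2359, -2552), Mul(4, Pow(Add(-97, 64), -1))), -1) = Pow(Add(-4911, Mul(4, Pow(-33, -1))), -1) = Pow(Add(-4911, Mul(4, Rational(-1, 33))), -1) = Pow(Add(-4911, Rational(-4, 33)), -1) = Pow(Rational(-162067, 33), -1) = Rational(-33, 162067)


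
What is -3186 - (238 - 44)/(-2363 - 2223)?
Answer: -7305401/2293 ≈ -3186.0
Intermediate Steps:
-3186 - (238 - 44)/(-2363 - 2223) = -3186 - 194/(-4586) = -3186 - 194*(-1)/4586 = -3186 - 1*(-97/2293) = -3186 + 97/2293 = -7305401/2293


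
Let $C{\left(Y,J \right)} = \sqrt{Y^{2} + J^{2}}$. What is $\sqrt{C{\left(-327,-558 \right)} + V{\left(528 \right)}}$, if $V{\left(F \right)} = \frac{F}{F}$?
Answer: $\sqrt{1 + 3 \sqrt{46477}} \approx 25.451$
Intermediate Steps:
$V{\left(F \right)} = 1$
$C{\left(Y,J \right)} = \sqrt{J^{2} + Y^{2}}$
$\sqrt{C{\left(-327,-558 \right)} + V{\left(528 \right)}} = \sqrt{\sqrt{\left(-558\right)^{2} + \left(-327\right)^{2}} + 1} = \sqrt{\sqrt{311364 + 106929} + 1} = \sqrt{\sqrt{418293} + 1} = \sqrt{3 \sqrt{46477} + 1} = \sqrt{1 + 3 \sqrt{46477}}$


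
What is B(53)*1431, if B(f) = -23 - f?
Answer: -108756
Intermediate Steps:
B(53)*1431 = (-23 - 1*53)*1431 = (-23 - 53)*1431 = -76*1431 = -108756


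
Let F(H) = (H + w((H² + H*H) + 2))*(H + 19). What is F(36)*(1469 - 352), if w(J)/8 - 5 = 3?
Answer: 6143500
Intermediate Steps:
w(J) = 64 (w(J) = 40 + 8*3 = 40 + 24 = 64)
F(H) = (19 + H)*(64 + H) (F(H) = (H + 64)*(H + 19) = (64 + H)*(19 + H) = (19 + H)*(64 + H))
F(36)*(1469 - 352) = (1216 + 36² + 83*36)*(1469 - 352) = (1216 + 1296 + 2988)*1117 = 5500*1117 = 6143500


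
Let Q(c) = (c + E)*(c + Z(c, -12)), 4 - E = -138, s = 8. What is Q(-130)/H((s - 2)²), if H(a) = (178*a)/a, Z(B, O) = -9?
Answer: -834/89 ≈ -9.3708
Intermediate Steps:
E = 142 (E = 4 - 1*(-138) = 4 + 138 = 142)
H(a) = 178
Q(c) = (-9 + c)*(142 + c) (Q(c) = (c + 142)*(c - 9) = (142 + c)*(-9 + c) = (-9 + c)*(142 + c))
Q(-130)/H((s - 2)²) = (-1278 + (-130)² + 133*(-130))/178 = (-1278 + 16900 - 17290)*(1/178) = -1668*1/178 = -834/89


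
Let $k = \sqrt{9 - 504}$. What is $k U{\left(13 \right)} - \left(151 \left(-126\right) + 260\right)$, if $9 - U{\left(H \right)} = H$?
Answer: $18766 - 12 i \sqrt{55} \approx 18766.0 - 88.994 i$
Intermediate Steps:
$k = 3 i \sqrt{55}$ ($k = \sqrt{-495} = 3 i \sqrt{55} \approx 22.249 i$)
$U{\left(H \right)} = 9 - H$
$k U{\left(13 \right)} - \left(151 \left(-126\right) + 260\right) = 3 i \sqrt{55} \left(9 - 13\right) - \left(151 \left(-126\right) + 260\right) = 3 i \sqrt{55} \left(9 - 13\right) - \left(-19026 + 260\right) = 3 i \sqrt{55} \left(-4\right) - -18766 = - 12 i \sqrt{55} + 18766 = 18766 - 12 i \sqrt{55}$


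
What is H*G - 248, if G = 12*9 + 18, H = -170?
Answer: -21668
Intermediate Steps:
G = 126 (G = 108 + 18 = 126)
H*G - 248 = -170*126 - 248 = -21420 - 248 = -21668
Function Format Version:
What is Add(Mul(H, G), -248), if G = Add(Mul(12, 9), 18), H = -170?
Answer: -21668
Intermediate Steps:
G = 126 (G = Add(108, 18) = 126)
Add(Mul(H, G), -248) = Add(Mul(-170, 126), -248) = Add(-21420, -248) = -21668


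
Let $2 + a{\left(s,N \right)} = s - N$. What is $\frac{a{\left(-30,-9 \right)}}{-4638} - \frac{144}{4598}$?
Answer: $- \frac{281059}{10662762} \approx -0.026359$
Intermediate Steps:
$a{\left(s,N \right)} = -2 + s - N$ ($a{\left(s,N \right)} = -2 - \left(N - s\right) = -2 + s - N$)
$\frac{a{\left(-30,-9 \right)}}{-4638} - \frac{144}{4598} = \frac{-2 - 30 - -9}{-4638} - \frac{144}{4598} = \left(-2 - 30 + 9\right) \left(- \frac{1}{4638}\right) - \frac{72}{2299} = \left(-23\right) \left(- \frac{1}{4638}\right) - \frac{72}{2299} = \frac{23}{4638} - \frac{72}{2299} = - \frac{281059}{10662762}$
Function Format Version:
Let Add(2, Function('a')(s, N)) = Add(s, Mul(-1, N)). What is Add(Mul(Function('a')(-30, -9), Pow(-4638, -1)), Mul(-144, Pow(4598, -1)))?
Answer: Rational(-281059, 10662762) ≈ -0.026359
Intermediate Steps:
Function('a')(s, N) = Add(-2, s, Mul(-1, N)) (Function('a')(s, N) = Add(-2, Add(s, Mul(-1, N))) = Add(-2, s, Mul(-1, N)))
Add(Mul(Function('a')(-30, -9), Pow(-4638, -1)), Mul(-144, Pow(4598, -1))) = Add(Mul(Add(-2, -30, Mul(-1, -9)), Pow(-4638, -1)), Mul(-144, Pow(4598, -1))) = Add(Mul(Add(-2, -30, 9), Rational(-1, 4638)), Mul(-144, Rational(1, 4598))) = Add(Mul(-23, Rational(-1, 4638)), Rational(-72, 2299)) = Add(Rational(23, 4638), Rational(-72, 2299)) = Rational(-281059, 10662762)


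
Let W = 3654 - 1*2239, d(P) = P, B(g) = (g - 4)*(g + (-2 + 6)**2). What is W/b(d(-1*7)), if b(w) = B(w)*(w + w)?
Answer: 1415/1386 ≈ 1.0209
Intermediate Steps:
B(g) = (-4 + g)*(16 + g) (B(g) = (-4 + g)*(g + 4**2) = (-4 + g)*(g + 16) = (-4 + g)*(16 + g))
b(w) = 2*w*(-64 + w**2 + 12*w) (b(w) = (-64 + w**2 + 12*w)*(w + w) = (-64 + w**2 + 12*w)*(2*w) = 2*w*(-64 + w**2 + 12*w))
W = 1415 (W = 3654 - 2239 = 1415)
W/b(d(-1*7)) = 1415/((2*(-1*7)*(-64 + (-1*7)**2 + 12*(-1*7)))) = 1415/((2*(-7)*(-64 + (-7)**2 + 12*(-7)))) = 1415/((2*(-7)*(-64 + 49 - 84))) = 1415/((2*(-7)*(-99))) = 1415/1386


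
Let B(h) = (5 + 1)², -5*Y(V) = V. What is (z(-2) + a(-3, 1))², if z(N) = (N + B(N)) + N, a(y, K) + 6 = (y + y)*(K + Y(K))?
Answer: 11236/25 ≈ 449.44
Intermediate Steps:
Y(V) = -V/5
B(h) = 36 (B(h) = 6² = 36)
a(y, K) = -6 + 8*K*y/5 (a(y, K) = -6 + (y + y)*(K - K/5) = -6 + (2*y)*(4*K/5) = -6 + 8*K*y/5)
z(N) = 36 + 2*N (z(N) = (N + 36) + N = (36 + N) + N = 36 + 2*N)
(z(-2) + a(-3, 1))² = ((36 + 2*(-2)) + (-6 + (8/5)*1*(-3)))² = ((36 - 4) + (-6 - 24/5))² = (32 - 54/5)² = (106/5)² = 11236/25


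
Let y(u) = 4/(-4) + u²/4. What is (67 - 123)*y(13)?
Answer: -2310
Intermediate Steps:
y(u) = -1 + u²/4 (y(u) = 4*(-¼) + u²*(¼) = -1 + u²/4)
(67 - 123)*y(13) = (67 - 123)*(-1 + (¼)*13²) = -56*(-1 + (¼)*169) = -56*(-1 + 169/4) = -56*165/4 = -2310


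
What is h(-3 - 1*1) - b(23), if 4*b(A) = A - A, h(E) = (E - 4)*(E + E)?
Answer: 64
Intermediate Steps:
h(E) = 2*E*(-4 + E) (h(E) = (-4 + E)*(2*E) = 2*E*(-4 + E))
b(A) = 0 (b(A) = (A - A)/4 = (¼)*0 = 0)
h(-3 - 1*1) - b(23) = 2*(-3 - 1*1)*(-4 + (-3 - 1*1)) - 1*0 = 2*(-3 - 1)*(-4 + (-3 - 1)) + 0 = 2*(-4)*(-4 - 4) + 0 = 2*(-4)*(-8) + 0 = 64 + 0 = 64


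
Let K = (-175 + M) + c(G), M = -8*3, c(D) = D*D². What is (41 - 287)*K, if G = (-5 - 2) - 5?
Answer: 474042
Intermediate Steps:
G = -12 (G = -7 - 5 = -12)
c(D) = D³
M = -24
K = -1927 (K = (-175 - 24) + (-12)³ = -199 - 1728 = -1927)
(41 - 287)*K = (41 - 287)*(-1927) = -246*(-1927) = 474042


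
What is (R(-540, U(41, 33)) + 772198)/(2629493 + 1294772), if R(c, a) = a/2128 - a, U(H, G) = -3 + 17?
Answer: 117371969/596488280 ≈ 0.19677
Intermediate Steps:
U(H, G) = 14
R(c, a) = -2127*a/2128 (R(c, a) = a*(1/2128) - a = a/2128 - a = -2127*a/2128)
(R(-540, U(41, 33)) + 772198)/(2629493 + 1294772) = (-2127/2128*14 + 772198)/(2629493 + 1294772) = (-2127/152 + 772198)/3924265 = (117371969/152)*(1/3924265) = 117371969/596488280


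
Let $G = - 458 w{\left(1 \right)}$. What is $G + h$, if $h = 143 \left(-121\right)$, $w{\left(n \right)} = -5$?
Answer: $-15013$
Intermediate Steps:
$h = -17303$
$G = 2290$ ($G = \left(-458\right) \left(-5\right) = 2290$)
$G + h = 2290 - 17303 = -15013$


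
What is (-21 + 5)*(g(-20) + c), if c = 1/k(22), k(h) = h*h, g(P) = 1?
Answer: -1940/121 ≈ -16.033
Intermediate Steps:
k(h) = h²
c = 1/484 (c = 1/(22²) = 1/484 ≈ 0.0020661)
(-21 + 5)*(g(-20) + c) = (-21 + 5)*(1 + 1/484) = -16*485/484 = -1940/121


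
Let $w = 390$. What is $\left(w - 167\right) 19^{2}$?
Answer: $80503$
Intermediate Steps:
$\left(w - 167\right) 19^{2} = \left(390 - 167\right) 19^{2} = 223 \cdot 361 = 80503$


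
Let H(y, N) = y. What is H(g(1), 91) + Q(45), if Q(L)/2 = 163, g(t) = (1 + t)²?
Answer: 330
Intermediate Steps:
Q(L) = 326 (Q(L) = 2*163 = 326)
H(g(1), 91) + Q(45) = (1 + 1)² + 326 = 2² + 326 = 4 + 326 = 330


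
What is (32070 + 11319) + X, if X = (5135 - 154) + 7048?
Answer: 55418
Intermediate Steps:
X = 12029 (X = 4981 + 7048 = 12029)
(32070 + 11319) + X = (32070 + 11319) + 12029 = 43389 + 12029 = 55418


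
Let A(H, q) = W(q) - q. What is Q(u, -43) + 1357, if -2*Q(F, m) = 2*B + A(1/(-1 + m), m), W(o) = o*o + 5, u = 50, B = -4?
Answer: 825/2 ≈ 412.50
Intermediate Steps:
W(o) = 5 + o² (W(o) = o² + 5 = 5 + o²)
A(H, q) = 5 + q² - q (A(H, q) = (5 + q²) - q = 5 + q² - q)
Q(F, m) = 3/2 + m/2 - m²/2 (Q(F, m) = -(2*(-4) + (5 + m² - m))/2 = -(-8 + (5 + m² - m))/2 = -(-3 + m² - m)/2 = 3/2 + m/2 - m²/2)
Q(u, -43) + 1357 = (3/2 + (½)*(-43) - ½*(-43)²) + 1357 = (3/2 - 43/2 - ½*1849) + 1357 = (3/2 - 43/2 - 1849/2) + 1357 = -1889/2 + 1357 = 825/2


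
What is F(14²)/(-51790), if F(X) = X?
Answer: -98/25895 ≈ -0.0037845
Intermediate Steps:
F(14²)/(-51790) = 14²/(-51790) = 196*(-1/51790) = -98/25895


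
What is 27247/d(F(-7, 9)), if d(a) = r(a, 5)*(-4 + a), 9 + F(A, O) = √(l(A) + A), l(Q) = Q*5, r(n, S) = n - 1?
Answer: 27247*I/(23*√42 + 88*I) ≈ 80.026 + 135.55*I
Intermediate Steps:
r(n, S) = -1 + n
l(Q) = 5*Q
F(A, O) = -9 + √6*√A (F(A, O) = -9 + √(5*A + A) = -9 + √(6*A) = -9 + √6*√A)
d(a) = (-1 + a)*(-4 + a)
27247/d(F(-7, 9)) = 27247/(((-1 + (-9 + √6*√(-7)))*(-4 + (-9 + √6*√(-7))))) = 27247/(((-1 + (-9 + √6*(I*√7)))*(-4 + (-9 + √6*(I*√7))))) = 27247/(((-1 + (-9 + I*√42))*(-4 + (-9 + I*√42)))) = 27247/(((-10 + I*√42)*(-13 + I*√42))) = 27247/(((-13 + I*√42)*(-10 + I*√42))) = 27247*(1/((-13 + I*√42)*(-10 + I*√42))) = 27247/((-13 + I*√42)*(-10 + I*√42))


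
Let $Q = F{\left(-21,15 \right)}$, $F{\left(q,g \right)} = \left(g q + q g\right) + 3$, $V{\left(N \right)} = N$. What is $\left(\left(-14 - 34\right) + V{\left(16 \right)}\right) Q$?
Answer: $20064$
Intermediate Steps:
$F{\left(q,g \right)} = 3 + 2 g q$ ($F{\left(q,g \right)} = \left(g q + g q\right) + 3 = 2 g q + 3 = 3 + 2 g q$)
$Q = -627$ ($Q = 3 + 2 \cdot 15 \left(-21\right) = 3 - 630 = -627$)
$\left(\left(-14 - 34\right) + V{\left(16 \right)}\right) Q = \left(\left(-14 - 34\right) + 16\right) \left(-627\right) = \left(-48 + 16\right) \left(-627\right) = \left(-32\right) \left(-627\right) = 20064$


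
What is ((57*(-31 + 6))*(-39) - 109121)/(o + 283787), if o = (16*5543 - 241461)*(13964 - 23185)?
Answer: -26773/704501810 ≈ -3.8003e-5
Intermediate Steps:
o = 1408719833 (o = (88688 - 241461)*(-9221) = -152773*(-9221) = 1408719833)
((57*(-31 + 6))*(-39) - 109121)/(o + 283787) = ((57*(-31 + 6))*(-39) - 109121)/(1408719833 + 283787) = ((57*(-25))*(-39) - 109121)/1409003620 = (-1425*(-39) - 109121)*(1/1409003620) = (55575 - 109121)*(1/1409003620) = -53546*1/1409003620 = -26773/704501810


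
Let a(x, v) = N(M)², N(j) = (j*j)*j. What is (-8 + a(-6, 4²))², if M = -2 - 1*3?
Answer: 243890689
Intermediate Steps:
M = -5 (M = -2 - 3 = -5)
N(j) = j³ (N(j) = j²*j = j³)
a(x, v) = 15625 (a(x, v) = ((-5)³)² = (-125)² = 15625)
(-8 + a(-6, 4²))² = (-8 + 15625)² = 15617² = 243890689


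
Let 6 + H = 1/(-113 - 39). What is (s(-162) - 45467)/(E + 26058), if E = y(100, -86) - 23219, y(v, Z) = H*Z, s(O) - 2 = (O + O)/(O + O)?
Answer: -3455264/255023 ≈ -13.549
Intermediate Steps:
s(O) = 3 (s(O) = 2 + (O + O)/(O + O) = 2 + (2*O)/((2*O)) = 2 + (2*O)*(1/(2*O)) = 2 + 1 = 3)
H = -913/152 (H = -6 + 1/(-113 - 39) = -6 + 1/(-152) = -6 - 1/152 = -913/152 ≈ -6.0066)
y(v, Z) = -913*Z/152
E = -1725385/76 (E = -913/152*(-86) - 23219 = 39259/76 - 23219 = -1725385/76 ≈ -22702.)
(s(-162) - 45467)/(E + 26058) = (3 - 45467)/(-1725385/76 + 26058) = -45464/255023/76 = -45464*76/255023 = -3455264/255023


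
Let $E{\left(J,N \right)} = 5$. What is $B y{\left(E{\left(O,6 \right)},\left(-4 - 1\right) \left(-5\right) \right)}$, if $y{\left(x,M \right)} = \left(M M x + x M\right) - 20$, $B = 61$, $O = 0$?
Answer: $197030$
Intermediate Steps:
$y{\left(x,M \right)} = -20 + M x + x M^{2}$ ($y{\left(x,M \right)} = \left(M^{2} x + M x\right) - 20 = \left(x M^{2} + M x\right) - 20 = \left(M x + x M^{2}\right) - 20 = -20 + M x + x M^{2}$)
$B y{\left(E{\left(O,6 \right)},\left(-4 - 1\right) \left(-5\right) \right)} = 61 \left(-20 + \left(-4 - 1\right) \left(-5\right) 5 + 5 \left(\left(-4 - 1\right) \left(-5\right)\right)^{2}\right) = 61 \left(-20 + \left(-5\right) \left(-5\right) 5 + 5 \left(\left(-5\right) \left(-5\right)\right)^{2}\right) = 61 \left(-20 + 25 \cdot 5 + 5 \cdot 25^{2}\right) = 61 \left(-20 + 125 + 5 \cdot 625\right) = 61 \left(-20 + 125 + 3125\right) = 61 \cdot 3230 = 197030$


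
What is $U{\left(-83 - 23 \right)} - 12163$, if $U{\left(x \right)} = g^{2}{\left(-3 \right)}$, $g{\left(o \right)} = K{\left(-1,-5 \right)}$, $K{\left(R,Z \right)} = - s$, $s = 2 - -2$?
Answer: $-12147$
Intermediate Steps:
$s = 4$ ($s = 2 + 2 = 4$)
$K{\left(R,Z \right)} = -4$ ($K{\left(R,Z \right)} = \left(-1\right) 4 = -4$)
$g{\left(o \right)} = -4$
$U{\left(x \right)} = 16$ ($U{\left(x \right)} = \left(-4\right)^{2} = 16$)
$U{\left(-83 - 23 \right)} - 12163 = 16 - 12163 = -12147$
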